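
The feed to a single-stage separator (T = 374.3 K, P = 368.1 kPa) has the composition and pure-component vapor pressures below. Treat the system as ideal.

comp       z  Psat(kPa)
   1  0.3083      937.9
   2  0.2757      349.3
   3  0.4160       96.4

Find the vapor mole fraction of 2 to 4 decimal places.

y_2 = 0.2641

Raoult's law: Kᵢ = Pᵢˢᵃᵗ/P = Pᵢˢᵃᵗ/368.1.
  K_1 = 937.9/368.1 = 2.547949, K_2 = 349.3/368.1 = 0.948927, K_3 = 96.4/368.1 = 0.261885
Material balance + equilibrium reduce to Σ zᵢ(Kᵢ−1)/(1+ψ(Kᵢ−1)) = 0.
g(0) = ΣzᵢKᵢ − 1 = 0.1561 and g(1) = 1 − Σzᵢ/Kᵢ = -1.0000, so a root lies in (0, 1).
Newton iteration, ψ⁰ = 0.5:
  ψ = 0.5000: g = -0.23209, g' = -0.8048 → ψ = 0.2116
  ψ = 0.2116: g = -0.01866, g' = -0.7382 → ψ = 0.1863
  ψ = 0.1863: g = 0.00015, g' = -0.7504 → ψ = 0.1865
Converged at ψ = 0.1865.
Compositions from xᵢ = zᵢ/(1+ψ(Kᵢ−1)), yᵢ = Kᵢxᵢ:
  1: x = 0.2392, y = 0.6095
  2: x = 0.2784, y = 0.2641
  3: x = 0.4824, y = 0.1263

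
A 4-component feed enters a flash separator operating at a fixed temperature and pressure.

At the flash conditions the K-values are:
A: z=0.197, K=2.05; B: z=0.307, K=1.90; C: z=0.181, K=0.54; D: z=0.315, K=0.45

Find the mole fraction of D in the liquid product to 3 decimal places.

x_D = 0.420

Let ψ = V/F and solve Σ zᵢ(Kᵢ−1)/(1+ψ(Kᵢ−1)) = 0.
Check two-phase: ΣzᵢKᵢ = 1.227 > 1 and Σzᵢ/Kᵢ = 1.293 > 1, so g(0) = 0.227 > 0 and g(1) = -0.293 < 0.
Newton iteration, ψ⁰ = 0.58:
  ψ = 0.580: g = -0.0579, g' = -0.468 → ψ = 0.456
  ψ = 0.456: g = -0.0010, g' = -0.455 → ψ = 0.454
Converged at ψ = 0.454.
Compositions from xᵢ = zᵢ/(1+ψ(Kᵢ−1)), yᵢ = Kᵢxᵢ:
  A: x = 0.133, y = 0.273
  B: x = 0.218, y = 0.414
  C: x = 0.229, y = 0.124
  D: x = 0.420, y = 0.189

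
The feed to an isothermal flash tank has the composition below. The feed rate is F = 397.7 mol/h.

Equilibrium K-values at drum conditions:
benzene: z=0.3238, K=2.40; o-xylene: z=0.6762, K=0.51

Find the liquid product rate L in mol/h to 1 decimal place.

L = 327.0 mol/h

Let ψ = V/F and solve Σ zᵢ(Kᵢ−1)/(1+ψ(Kᵢ−1)) = 0.
g(0) = ΣzᵢKᵢ − 1 = 0.1220 and g(1) = 1 − Σzᵢ/Kᵢ = -0.4608, so a root lies in (0, 1).
Iterate (Newton) starting at ψ = 0.49:
  ψ = 0.4900: g = -0.16716, g' = -0.5044 → ψ = 0.1586
  ψ = 0.1586: g = 0.01168, g' = -0.6158 → ψ = 0.1776
  ψ = 0.1776: g = 0.00013, g' = -0.6018 → ψ = 0.1778
Converged at ψ = 0.1778.
Then V = ψ·F = 0.1778·397.7 = 70.7 mol/h and L = F − V = 327.0 mol/h.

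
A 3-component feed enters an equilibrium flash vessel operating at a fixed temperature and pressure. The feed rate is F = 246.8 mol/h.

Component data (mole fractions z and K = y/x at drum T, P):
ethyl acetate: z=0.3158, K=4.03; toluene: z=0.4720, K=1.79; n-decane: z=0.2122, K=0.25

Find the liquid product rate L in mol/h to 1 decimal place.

Rachford–Rice: g(V/F) = Σ zᵢ(Kᵢ−1)/(1+V/F(Kᵢ−1)) = 0.
g(0) = ΣzᵢKᵢ − 1 = 1.1706 and g(1) = 1 − Σzᵢ/Kᵢ = -0.1908, so a root lies in (0, 1).
Newton–Raphson from V/F = 0.5:
  V/F = 0.5000: g = 0.39312, g' = -0.9153 → V/F = 0.9295
  V/F = 0.9295: g = -0.05973, g' = -1.5982 → V/F = 0.8921
  V/F = 0.8921: g = -0.00383, g' = -1.4029 → V/F = 0.8894
Converged at V/F = 0.8894.
Then V = V/F·F = 0.8894·246.8 = 219.5 mol/h and L = F − V = 27.3 mol/h.

L = 27.3 mol/h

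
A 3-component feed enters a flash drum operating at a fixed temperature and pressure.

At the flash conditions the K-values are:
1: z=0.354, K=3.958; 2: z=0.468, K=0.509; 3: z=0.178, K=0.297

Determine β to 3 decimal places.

Let β = V/F and solve Σ zᵢ(Kᵢ−1)/(1+β(Kᵢ−1)) = 0.
Feasibility: ΣzᵢKᵢ = 1.692, Σzᵢ/Kᵢ = 1.608 — both > 1, two phases present.
Newton–Raphson from β = 0.4:
  β = 0.400: g = 0.0196, g' = -0.995 → β = 0.420
Converged at β = 0.420.

β = 0.420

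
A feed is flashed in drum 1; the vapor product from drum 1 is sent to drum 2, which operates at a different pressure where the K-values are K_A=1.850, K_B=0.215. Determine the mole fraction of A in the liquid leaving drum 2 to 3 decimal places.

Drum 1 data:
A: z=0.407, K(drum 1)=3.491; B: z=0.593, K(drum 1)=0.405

Drum 1:
Material balance + equilibrium reduce to Σ zᵢ(Kᵢ−1)/(1+ψ₁(Kᵢ−1)) = 0.
g(0) = ΣzᵢKᵢ − 1 = 0.661 and g(1) = 1 − Σzᵢ/Kᵢ = -0.581, so a root lies in (0, 1).
Binary case is linear: z₁(K₁−1)(1+ψ₁(K₂−1)) + z₂(K₂−1)(1+ψ₁(K₁−1)) = 0
⇒ ψ₁ = [z₁(K₁−1)+z₂(K₂−1)] / [−(K₁−1)(K₂−1)] = 0.6610/1.4821 = 0.446
Drum-1 compositions:
  A: x = 0.193, y = 0.673
  B: x = 0.807, y = 0.327
Drum-2 feed = drum-1 vapor: z₂ = (0.6731, 0.3269).
Drum 2:
Rachford–Rice: g(ψ₂) = Σ zᵢ(Kᵢ−1)/(1+ψ₂(Kᵢ−1)) = 0.
Feasibility: ΣzᵢKᵢ = 1.315, Σzᵢ/Kᵢ = 1.884 — both > 1, two phases present.
Binary case is linear: z₁(K₁−1)(1+ψ₂(K₂−1)) + z₂(K₂−1)(1+ψ₂(K₁−1)) = 0
⇒ ψ₂ = [z₁(K₁−1)+z₂(K₂−1)] / [−(K₁−1)(K₂−1)] = 0.3155/0.6673 = 0.473
  A: x = 0.480, y = 0.888
  B: x = 0.520, y = 0.112

x_A (drum 2) = 0.480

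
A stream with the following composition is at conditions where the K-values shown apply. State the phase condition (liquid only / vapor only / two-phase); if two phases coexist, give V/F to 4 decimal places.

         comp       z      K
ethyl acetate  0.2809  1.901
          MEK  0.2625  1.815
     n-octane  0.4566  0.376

ΣzᵢKᵢ = 1.1821; Σzᵢ/Kᵢ = 1.5068.
Both exceed 1, so a two-phase solution exists.
Let ψ = V/F and solve Σ zᵢ(Kᵢ−1)/(1+ψ(Kᵢ−1)) = 0.
Iterate (Newton) starting at ψ = 0.67:
  ψ = 0.6700: g = -0.19342, g' = -0.6866 → ψ = 0.3883
  ψ = 0.3883: g = -0.02603, g' = -0.5354 → ψ = 0.3397
  ψ = 0.3397: g = -0.00022, g' = -0.5269 → ψ = 0.3393
Converged at ψ = 0.3393.

two-phase, V/F = 0.3393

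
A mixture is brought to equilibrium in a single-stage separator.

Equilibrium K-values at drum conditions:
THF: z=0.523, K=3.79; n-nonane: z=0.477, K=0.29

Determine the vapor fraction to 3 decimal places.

ψ = 0.566

Let ψ = V/F and solve Σ zᵢ(Kᵢ−1)/(1+ψ(Kᵢ−1)) = 0.
Check two-phase: ΣzᵢKᵢ = 2.120 > 1 and Σzᵢ/Kᵢ = 1.783 > 1, so g(0) = 1.121 > 0 and g(1) = -0.783 < 0.
Newton iteration, ψ⁰ = 0.5:
  ψ = 0.500: g = 0.0842, g' = -1.288 → ψ = 0.565
  ψ = 0.565: g = 0.0004, g' = -1.284 → ψ = 0.566
Converged at ψ = 0.566.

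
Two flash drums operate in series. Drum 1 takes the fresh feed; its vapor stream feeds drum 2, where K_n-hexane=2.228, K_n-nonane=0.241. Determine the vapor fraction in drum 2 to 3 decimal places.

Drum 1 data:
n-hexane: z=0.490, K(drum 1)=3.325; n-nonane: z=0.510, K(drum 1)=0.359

Drum 1:
Rachford–Rice: g(ψ₁) = Σ zᵢ(Kᵢ−1)/(1+ψ₁(Kᵢ−1)) = 0.
Check two-phase: ΣzᵢKᵢ = 1.812 > 1 and Σzᵢ/Kᵢ = 1.568 > 1, so g(0) = 0.812 > 0 and g(1) = -0.568 < 0.
Binary case is linear: z₁(K₁−1)(1+ψ₁(K₂−1)) + z₂(K₂−1)(1+ψ₁(K₁−1)) = 0
⇒ ψ₁ = [z₁(K₁−1)+z₂(K₂−1)] / [−(K₁−1)(K₂−1)] = 0.8123/1.4903 = 0.545
Drum-1 compositions:
  n-hexane: x = 0.216, y = 0.719
  n-nonane: x = 0.784, y = 0.281
Drum-2 feed = drum-1 vapor: z₂ = (0.7186, 0.2814).
Drum 2:
Let ψ₂ = V/F and solve Σ zᵢ(Kᵢ−1)/(1+ψ₂(Kᵢ−1)) = 0.
Check two-phase: ΣzᵢKᵢ = 1.669 > 1 and Σzᵢ/Kᵢ = 1.490 > 1, so g(0) = 0.669 > 0 and g(1) = -0.490 < 0.
Binary case is linear: z₁(K₁−1)(1+ψ₂(K₂−1)) + z₂(K₂−1)(1+ψ₂(K₁−1)) = 0
⇒ ψ₂ = [z₁(K₁−1)+z₂(K₂−1)] / [−(K₁−1)(K₂−1)] = 0.6688/0.9321 = 0.718
  n-hexane: x = 0.382, y = 0.851
  n-nonane: x = 0.618, y = 0.149

V/F (drum 2) = 0.718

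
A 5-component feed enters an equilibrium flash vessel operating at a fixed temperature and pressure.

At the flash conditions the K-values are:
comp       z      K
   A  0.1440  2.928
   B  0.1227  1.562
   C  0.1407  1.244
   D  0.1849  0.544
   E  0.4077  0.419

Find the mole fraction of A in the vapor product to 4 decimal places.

Material balance + equilibrium reduce to Σ zᵢ(Kᵢ−1)/(1+β(Kᵢ−1)) = 0.
g(0) = ΣzᵢKᵢ − 1 = 0.0597 and g(1) = 1 − Σzᵢ/Kᵢ = -0.5538, so a root lies in (0, 1).
Iterate (Newton) starting at β = 0.5:
  β = 0.5000: g = -0.21729, g' = -0.5069 → β = 0.0714
  β = 0.0714: g = 0.00981, g' = -0.6484 → β = 0.0865
  β = 0.0865: g = 0.00014, g' = -0.6307 → β = 0.0867
Converged at β = 0.0867.
Compositions from xᵢ = zᵢ/(1+β(Kᵢ−1)), yᵢ = Kᵢxᵢ:
  A: x = 0.1234, y = 0.3612
  B: x = 0.1170, y = 0.1827
  C: x = 0.1378, y = 0.1714
  D: x = 0.1925, y = 0.1047
  E: x = 0.4293, y = 0.1799

y_A = 0.3612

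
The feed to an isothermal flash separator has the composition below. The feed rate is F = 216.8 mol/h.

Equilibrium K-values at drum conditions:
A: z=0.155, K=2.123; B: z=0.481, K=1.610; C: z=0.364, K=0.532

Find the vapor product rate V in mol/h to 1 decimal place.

V = 183.9 mol/h

Iterate (Newton) starting at V/F = 0.5:
  V/F = 0.500: g = 0.1139, g' = -0.321 → V/F = 0.855
  V/F = 0.855: g = -0.0023, g' = -0.350 → V/F = 0.848
Converged at V/F = 0.848.
Then V = V/F·F = 0.8483·216.8 = 183.9 mol/h and L = F − V = 32.9 mol/h.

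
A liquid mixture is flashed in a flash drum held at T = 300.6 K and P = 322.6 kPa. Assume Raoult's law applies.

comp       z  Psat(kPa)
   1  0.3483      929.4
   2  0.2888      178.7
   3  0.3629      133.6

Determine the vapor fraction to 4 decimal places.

ψ = 0.3160

Raoult's law: Kᵢ = Pᵢˢᵃᵗ/P = Pᵢˢᵃᵗ/322.6.
  K_1 = 929.4/322.6 = 2.880967, K_2 = 178.7/322.6 = 0.553937, K_3 = 133.6/322.6 = 0.414135
Material balance + equilibrium reduce to Σ zᵢ(Kᵢ−1)/(1+ψ(Kᵢ−1)) = 0.
Feasibility: ΣzᵢKᵢ = 1.3137, Σzᵢ/Kᵢ = 1.5185 — both > 1, two phases present.
Newton iteration, ψ⁰ = 0.53:
  ψ = 0.5300: g = -0.14899, g' = -0.6696 → ψ = 0.3075
  ψ = 0.3075: g = 0.00644, g' = -0.7571 → ψ = 0.3160
Converged at ψ = 0.3160.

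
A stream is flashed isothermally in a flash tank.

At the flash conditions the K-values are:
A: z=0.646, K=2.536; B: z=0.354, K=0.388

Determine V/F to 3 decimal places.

V/F = 0.825

Material balance + equilibrium reduce to Σ zᵢ(Kᵢ−1)/(1+V/F(Kᵢ−1)) = 0.
Feasibility: ΣzᵢKᵢ = 1.776, Σzᵢ/Kᵢ = 1.167 — both > 1, two phases present.
Binary case is linear: z₁(K₁−1)(1+V/F(K₂−1)) + z₂(K₂−1)(1+V/F(K₁−1)) = 0
⇒ V/F = [z₁(K₁−1)+z₂(K₂−1)] / [−(K₁−1)(K₂−1)] = 0.7756/0.9400 = 0.825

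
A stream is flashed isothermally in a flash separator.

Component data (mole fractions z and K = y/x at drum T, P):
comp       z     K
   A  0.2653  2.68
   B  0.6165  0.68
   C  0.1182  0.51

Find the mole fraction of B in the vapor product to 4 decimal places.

Newton iteration, β⁰ = 0.58:
  β = 0.5800: g = -0.09741, g' = -0.3427 → β = 0.2957
  β = 0.2957: g = 0.01214, g' = -0.4500 → β = 0.3227
  β = 0.3227: g = 0.00023, g' = -0.4334 → β = 0.3232
Converged at β = 0.3232.
Compositions from xᵢ = zᵢ/(1+β(Kᵢ−1)), yᵢ = Kᵢxᵢ:
  A: x = 0.1719, y = 0.4608
  B: x = 0.6876, y = 0.4676
  C: x = 0.1404, y = 0.0716

y_B = 0.4676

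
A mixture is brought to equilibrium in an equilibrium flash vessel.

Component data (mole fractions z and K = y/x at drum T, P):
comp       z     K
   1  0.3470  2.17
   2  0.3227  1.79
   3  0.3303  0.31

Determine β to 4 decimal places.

β = 0.6310

Rachford–Rice: g(β) = Σ zᵢ(Kᵢ−1)/(1+β(Kᵢ−1)) = 0.
Feasibility: ΣzᵢKᵢ = 1.4330, Σzᵢ/Kᵢ = 1.4057 — both > 1, two phases present.
Iterate (Newton) starting at β = 0.5:
  β = 0.5000: g = 0.09094, g' = -0.6591 → β = 0.6380
  β = 0.6380: g = -0.00515, g' = -0.7466 → β = 0.6311
  β = 0.6311: g = -0.00002, g' = -0.7403 → β = 0.6310
Converged at β = 0.6310.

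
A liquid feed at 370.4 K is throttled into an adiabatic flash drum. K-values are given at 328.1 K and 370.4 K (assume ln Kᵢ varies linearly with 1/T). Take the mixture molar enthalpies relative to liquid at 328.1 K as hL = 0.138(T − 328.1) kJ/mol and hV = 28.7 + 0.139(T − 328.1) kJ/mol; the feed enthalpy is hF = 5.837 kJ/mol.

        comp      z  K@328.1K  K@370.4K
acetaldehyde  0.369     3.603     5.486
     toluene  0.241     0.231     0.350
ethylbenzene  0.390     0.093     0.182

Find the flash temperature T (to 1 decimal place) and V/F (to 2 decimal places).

Adiabatic flash: solve Rachford–Rice at each trial T, then check hF = ψ·hV(T) + (1−ψ)·hL(T).
  T = 328.1 K: K = (3.603, 0.231, 0.093), RR gives ψ = 0.189, H_out = 5.425 kJ/mol
  T = 370.4 K: K = (5.486, 0.350, 0.182), RR gives ψ = 0.347, H_out = 15.807 kJ/mol
  T = 349.2 K: K = (4.501, 0.288, 0.133), RR gives ψ = 0.275, H_out = 10.818 kJ/mol
  T = 338.6 K: K = (4.039, 0.259, 0.112), RR gives ψ = 0.235, H_out = 8.194 kJ/mol
  T = 333.4 K: K = (3.820, 0.245, 0.102), RR gives ψ = 0.213, H_out = 6.849 kJ/mol
  T = 330.8 K: K = (3.713, 0.238, 0.098), RR gives ψ = 0.202, H_out = 6.158 kJ/mol
  T = 329.5 K: K = (3.660, 0.235, 0.095), RR gives ψ = 0.196, H_out = 5.807 kJ/mol
Linear interpolation between T = 329.5 (H_out = 5.807) and T = 330.8 (H_out = 6.158) on hF = 5.837 gives T ≈ 329.6 K, at which ψ = 0.20.

T = 329.6 K, V/F = 0.20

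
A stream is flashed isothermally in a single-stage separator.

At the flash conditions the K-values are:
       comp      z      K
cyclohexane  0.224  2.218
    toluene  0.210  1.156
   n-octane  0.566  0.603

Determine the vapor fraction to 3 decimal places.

Rachford–Rice: g(ψ) = Σ zᵢ(Kᵢ−1)/(1+ψ(Kᵢ−1)) = 0.
Feasibility: ΣzᵢKᵢ = 1.081, Σzᵢ/Kᵢ = 1.221 — both > 1, two phases present.
Newton iteration, ψ⁰ = 0.55:
  ψ = 0.550: g = -0.0939, g' = -0.270 → ψ = 0.202
  ψ = 0.202: g = 0.0066, g' = -0.324 → ψ = 0.222
Converged at ψ = 0.222.

ψ = 0.222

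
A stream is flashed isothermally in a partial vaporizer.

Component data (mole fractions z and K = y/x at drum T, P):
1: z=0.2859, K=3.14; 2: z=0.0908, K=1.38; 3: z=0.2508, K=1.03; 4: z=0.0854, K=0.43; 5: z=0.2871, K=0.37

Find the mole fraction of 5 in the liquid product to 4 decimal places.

Material balance + equilibrium reduce to Σ zᵢ(Kᵢ−1)/(1+β(Kᵢ−1)) = 0.
g(0) = ΣzᵢKᵢ − 1 = 0.4243 and g(1) = 1 − Σzᵢ/Kᵢ = -0.3749, so a root lies in (0, 1).
Newton iteration, β⁰ = 0.5:
  β = 0.5000: g = -0.00015, g' = -0.6122 → β = 0.4997
Converged at β = 0.4997.
Compositions from xᵢ = zᵢ/(1+β(Kᵢ−1)), yᵢ = Kᵢxᵢ:
  1: x = 0.1382, y = 0.4338
  2: x = 0.0763, y = 0.1053
  3: x = 0.2471, y = 0.2545
  4: x = 0.1194, y = 0.0513
  5: x = 0.4190, y = 0.1550

x_5 = 0.4190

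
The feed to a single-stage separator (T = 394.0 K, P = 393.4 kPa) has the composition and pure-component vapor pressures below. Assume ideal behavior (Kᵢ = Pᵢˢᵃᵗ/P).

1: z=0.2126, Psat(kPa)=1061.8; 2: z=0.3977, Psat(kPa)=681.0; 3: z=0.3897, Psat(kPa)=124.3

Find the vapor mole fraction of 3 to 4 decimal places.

Raoult's law: Kᵢ = Pᵢˢᵃᵗ/P = Pᵢˢᵃᵗ/393.4.
  K_1 = 1061.8/393.4 = 2.699034, K_2 = 681.0/393.4 = 1.731063, K_3 = 124.3/393.4 = 0.315963
Newton iteration, ψ⁰ = 0.5:
  ψ = 0.5000: g = 0.00309, g' = -0.7146 → ψ = 0.5043
Converged at ψ = 0.5043.
Compositions from xᵢ = zᵢ/(1+ψ(Kᵢ−1)), yᵢ = Kᵢxᵢ:
  1: x = 0.1145, y = 0.3090
  2: x = 0.2906, y = 0.5030
  3: x = 0.5949, y = 0.1880

y_3 = 0.1880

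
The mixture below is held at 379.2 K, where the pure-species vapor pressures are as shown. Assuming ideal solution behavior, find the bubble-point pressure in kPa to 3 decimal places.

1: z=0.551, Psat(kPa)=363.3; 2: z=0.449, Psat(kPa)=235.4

At the bubble point ψ → 0, so ΣzᵢKᵢ = 1 with Kᵢ = Pᵢˢᵃᵗ/P ⇒ P = ΣzᵢPᵢˢᵃᵗ.
P = 0.551·363.3 + 0.449·235.4 = 305.873 kPa

Pbub = 305.873 kPa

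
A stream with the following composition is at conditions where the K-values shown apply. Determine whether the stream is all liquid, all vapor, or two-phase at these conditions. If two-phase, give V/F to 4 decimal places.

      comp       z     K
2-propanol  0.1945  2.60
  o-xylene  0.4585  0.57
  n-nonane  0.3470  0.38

all liquid

ΣzᵢKᵢ = 0.8989; Σzᵢ/Kᵢ = 1.7924.
Since ΣzᵢKᵢ < 1 the mixture is below its bubble point — single liquid phase.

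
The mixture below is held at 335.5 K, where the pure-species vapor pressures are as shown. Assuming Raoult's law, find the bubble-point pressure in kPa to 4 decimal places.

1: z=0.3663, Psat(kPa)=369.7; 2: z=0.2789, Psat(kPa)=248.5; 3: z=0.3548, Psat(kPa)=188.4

At the bubble point ψ → 0, so ΣzᵢKᵢ = 1 with Kᵢ = Pᵢˢᵃᵗ/P ⇒ P = ΣzᵢPᵢˢᵃᵗ.
P = 0.3663·369.7 + 0.2789·248.5 + 0.3548·188.4 = 271.5721 kPa

Pbub = 271.5721 kPa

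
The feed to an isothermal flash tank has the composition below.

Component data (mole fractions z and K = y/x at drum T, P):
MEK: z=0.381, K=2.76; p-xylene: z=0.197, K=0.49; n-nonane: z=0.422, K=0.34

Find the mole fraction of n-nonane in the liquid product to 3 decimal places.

Newton–Raphson from ψ = 0.5:
  ψ = 0.500: g = -0.1939, g' = -0.836 → ψ = 0.268
  ψ = 0.268: g = 0.0009, g' = -0.885 → ψ = 0.269
Converged at ψ = 0.269.
Compositions from xᵢ = zᵢ/(1+ψ(Kᵢ−1)), yᵢ = Kᵢxᵢ:
  MEK: x = 0.259, y = 0.714
  p-xylene: x = 0.228, y = 0.112
  n-nonane: x = 0.513, y = 0.174

x_n-nonane = 0.513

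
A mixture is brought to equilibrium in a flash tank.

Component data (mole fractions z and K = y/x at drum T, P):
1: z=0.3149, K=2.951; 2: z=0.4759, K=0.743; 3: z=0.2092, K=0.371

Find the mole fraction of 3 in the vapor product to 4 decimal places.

Newton–Raphson from ψ = 0.5:
  ψ = 0.5000: g = -0.02130, g' = -0.5247 → ψ = 0.4594
  ψ = 0.4594: g = 0.00024, g' = -0.5375 → ψ = 0.4599
Converged at ψ = 0.4599.
Compositions from xᵢ = zᵢ/(1+ψ(Kᵢ−1)), yᵢ = Kᵢxᵢ:
  1: x = 0.1660, y = 0.4898
  2: x = 0.5397, y = 0.4010
  3: x = 0.2943, y = 0.1092

y_3 = 0.1092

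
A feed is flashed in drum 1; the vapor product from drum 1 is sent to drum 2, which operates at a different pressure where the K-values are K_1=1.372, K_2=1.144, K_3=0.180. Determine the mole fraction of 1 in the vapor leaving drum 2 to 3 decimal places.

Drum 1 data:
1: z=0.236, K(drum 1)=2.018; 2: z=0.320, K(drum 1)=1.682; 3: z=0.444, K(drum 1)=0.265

y_1 (drum 2) = 0.456

Drum 1:
Iterate (Newton) starting at ψ₁ = 0.52:
  ψ₁ = 0.520: g = -0.2100, g' = -0.814 → ψ₁ = 0.262
  ψ₁ = 0.262: g = -0.0294, g' = -0.627 → ψ₁ = 0.215
Converged at ψ₁ = 0.215.
Drum-1 compositions:
  1: x = 0.194, y = 0.391
  2: x = 0.279, y = 0.469
  3: x = 0.527, y = 0.140
Drum-2 feed = drum-1 vapor: z₂ = (0.3908, 0.4695, 0.1397).
Drum 2:
Let ψ₂ = V/F and solve Σ zᵢ(Kᵢ−1)/(1+ψ₂(Kᵢ−1)) = 0.
Check two-phase: ΣzᵢKᵢ = 1.098 > 1 and Σzᵢ/Kᵢ = 1.471 > 1, so g(0) = 0.098 > 0 and g(1) = -0.471 < 0.
Newton–Raphson from ψ₂ = 0.5:
  ψ₂ = 0.500: g = -0.0085, g' = -0.317 → ψ₂ = 0.473
  ψ₂ = 0.473: g = -0.0003, g' = -0.298 → ψ₂ = 0.472
Converged at ψ₂ = 0.472.
  1: x = 0.332, y = 0.456
  2: x = 0.440, y = 0.503
  3: x = 0.228, y = 0.041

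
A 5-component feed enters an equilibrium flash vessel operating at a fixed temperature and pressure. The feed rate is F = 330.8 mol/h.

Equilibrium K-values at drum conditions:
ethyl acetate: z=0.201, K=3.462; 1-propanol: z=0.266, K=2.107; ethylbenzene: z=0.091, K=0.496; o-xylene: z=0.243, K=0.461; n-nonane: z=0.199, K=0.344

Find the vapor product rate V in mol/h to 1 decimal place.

V = 155.0 mol/h

Rachford–Rice: g(β) = Σ zᵢ(Kᵢ−1)/(1+β(Kᵢ−1)) = 0.
Feasibility: ΣzᵢKᵢ = 1.482, Σzᵢ/Kᵢ = 1.473 — both > 1, two phases present.
Newton–Raphson from β = 0.5:
  β = 0.500: g = -0.0235, g' = -0.743 → β = 0.468
Converged at β = 0.468.
Then V = β·F = 0.4685·330.8 = 155.0 mol/h and L = F − V = 175.8 mol/h.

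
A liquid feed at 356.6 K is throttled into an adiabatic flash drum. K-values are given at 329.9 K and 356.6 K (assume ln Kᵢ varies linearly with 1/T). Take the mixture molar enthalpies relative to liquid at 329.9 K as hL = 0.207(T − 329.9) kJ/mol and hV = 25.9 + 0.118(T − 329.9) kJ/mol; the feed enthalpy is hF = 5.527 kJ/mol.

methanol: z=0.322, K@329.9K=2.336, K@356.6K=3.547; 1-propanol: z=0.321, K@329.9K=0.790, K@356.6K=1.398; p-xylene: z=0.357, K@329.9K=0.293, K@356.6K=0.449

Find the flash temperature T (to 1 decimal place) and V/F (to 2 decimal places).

T = 331.5 K, V/F = 0.20

Adiabatic flash: solve Rachford–Rice at each trial T, then check hF = ψ·hV(T) + (1−ψ)·hL(T).
  T = 329.9 K: K = (2.336, 0.790, 0.293), RR gives ψ = 0.160, H_out = 4.147 kJ/mol
  T = 356.6 K: K = (3.547, 1.398, 0.449), RR gives ψ = 0.825, H_out = 24.933 kJ/mol
  T = 343.2 K: K = (2.900, 1.062, 0.365), RR gives ψ = 0.502, H_out = 15.154 kJ/mol
  T = 336.5 K: K = (2.606, 0.917, 0.328), RR gives ψ = 0.334, H_out = 9.812 kJ/mol
  T = 333.2 K: K = (2.469, 0.852, 0.310), RR gives ψ = 0.248, H_out = 7.039 kJ/mol
  T = 331.5 K: K = (2.400, 0.820, 0.301), RR gives ψ = 0.203, H_out = 5.566 kJ/mol
Linear interpolation between T = 329.9 (H_out = 4.147) and T = 331.5 (H_out = 5.566) on hF = 5.527 gives T ≈ 331.5 K, at which ψ = 0.20.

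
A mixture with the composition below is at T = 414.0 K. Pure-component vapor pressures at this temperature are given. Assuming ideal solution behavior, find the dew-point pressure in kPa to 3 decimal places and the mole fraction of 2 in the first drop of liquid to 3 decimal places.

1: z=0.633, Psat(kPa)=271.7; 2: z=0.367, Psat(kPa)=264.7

At the dew point ψ → 1, so Σzᵢ/Kᵢ = 1 with Kᵢ = Pᵢˢᵃᵗ/P ⇒ 1/P = Σzᵢ/Pᵢˢᵃᵗ.
1/P = 0.633/271.7 + 0.367/264.7 = 0.003716 ⇒ P = 269.088 kPa
xᵢ = zᵢP/Pᵢˢᵃᵗ ⇒ x_2 = 0.367·269.088/264.7 = 0.373

Pdew = 269.088 kPa, x_2 = 0.373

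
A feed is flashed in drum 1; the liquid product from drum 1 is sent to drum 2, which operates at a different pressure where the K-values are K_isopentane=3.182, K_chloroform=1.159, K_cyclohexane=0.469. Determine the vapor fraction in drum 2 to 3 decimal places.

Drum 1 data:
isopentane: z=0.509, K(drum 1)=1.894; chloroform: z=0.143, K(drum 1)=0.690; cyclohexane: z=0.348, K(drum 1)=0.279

Drum 1:
Rachford–Rice: g(ψ₁) = Σ zᵢ(Kᵢ−1)/(1+ψ₁(Kᵢ−1)) = 0.
g(0) = ΣzᵢKᵢ − 1 = 0.160 and g(1) = 1 − Σzᵢ/Kᵢ = -0.723, so a root lies in (0, 1).
Newton iteration, ψ₁⁰ = 0.5:
  ψ₁ = 0.500: g = -0.1303, g' = -0.656 → ψ₁ = 0.301
  ψ₁ = 0.301: g = -0.0109, g' = -0.564 → ψ₁ = 0.282
Converged at ψ₁ = 0.282.
Drum-1 compositions:
  isopentane: x = 0.407, y = 0.770
  chloroform: x = 0.157, y = 0.108
  cyclohexane: x = 0.437, y = 0.122
Drum-2 feed = drum-1 liquid: z₂ = (0.4066, 0.1567, 0.4367).
Drum 2:
Newton iteration, ψ₂⁰ = 0.52:
  ψ₂ = 0.520: g = 0.1182, g' = -0.663 → ψ₂ = 0.698
  ψ₂ = 0.698: g = 0.0054, g' = -0.618 → ψ₂ = 0.707
Converged at ψ₂ = 0.707.
  isopentane: x = 0.160, y = 0.509
  chloroform: x = 0.141, y = 0.163
  cyclohexane: x = 0.699, y = 0.328

V/F (drum 2) = 0.707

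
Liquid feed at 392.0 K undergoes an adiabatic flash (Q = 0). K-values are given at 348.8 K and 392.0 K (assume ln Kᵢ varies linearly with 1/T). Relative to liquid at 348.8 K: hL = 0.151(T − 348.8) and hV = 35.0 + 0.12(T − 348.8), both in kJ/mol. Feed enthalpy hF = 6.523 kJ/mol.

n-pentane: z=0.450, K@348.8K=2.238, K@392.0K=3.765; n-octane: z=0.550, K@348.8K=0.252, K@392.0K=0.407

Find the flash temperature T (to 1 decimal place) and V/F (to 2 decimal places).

Adiabatic flash: solve Rachford–Rice at each trial T, then check hF = ψ·hV(T) + (1−ψ)·hL(T).
  T = 348.8 K: K = (2.238, 0.252), RR gives ψ = 0.157, H_out = 5.507 kJ/mol
  T = 392.0 K: K = (3.765, 0.407), RR gives ψ = 0.560, H_out = 25.371 kJ/mol
  T = 370.4 K: K = (2.947, 0.325), RR gives ψ = 0.384, H_out = 16.443 kJ/mol
  T = 359.6 K: K = (2.579, 0.287), RR gives ψ = 0.283, H_out = 11.439 kJ/mol
  T = 354.2 K: K = (2.405, 0.269), RR gives ψ = 0.224, H_out = 8.631 kJ/mol
  T = 351.5 K: K = (2.321, 0.261), RR gives ψ = 0.192, H_out = 7.115 kJ/mol
  T = 350.1 K: K = (2.278, 0.256), RR gives ψ = 0.174, H_out = 6.294 kJ/mol
Linear interpolation between T = 350.1 (H_out = 6.294) and T = 351.5 (H_out = 7.115) on hF = 6.523 gives T ≈ 350.5 K, at which ψ = 0.18.

T = 350.5 K, V/F = 0.18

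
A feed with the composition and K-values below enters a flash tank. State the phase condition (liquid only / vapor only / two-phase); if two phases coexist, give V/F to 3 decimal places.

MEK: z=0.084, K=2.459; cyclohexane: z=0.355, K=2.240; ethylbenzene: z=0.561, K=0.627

two-phase, V/F = 0.738

ΣzᵢKᵢ = 1.354; Σzᵢ/Kᵢ = 1.087.
Both exceed 1, so a two-phase solution exists.
Material balance + equilibrium reduce to Σ zᵢ(Kᵢ−1)/(1+ψ(Kᵢ−1)) = 0.
Newton iteration, ψ⁰ = 0.41:
  ψ = 0.410: g = 0.1215, g' = -0.419 → ψ = 0.700
  ψ = 0.700: g = 0.0130, g' = -0.343 → ψ = 0.738
Converged at ψ = 0.738.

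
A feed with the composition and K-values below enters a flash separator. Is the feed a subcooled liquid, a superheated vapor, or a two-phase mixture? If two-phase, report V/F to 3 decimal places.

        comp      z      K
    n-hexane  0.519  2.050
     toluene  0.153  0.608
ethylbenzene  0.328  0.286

two-phase, V/F = 0.376

ΣzᵢKᵢ = 1.251; Σzᵢ/Kᵢ = 1.652.
Both exceed 1, so a two-phase solution exists.
Material balance + equilibrium reduce to Σ zᵢ(Kᵢ−1)/(1+ψ(Kᵢ−1)) = 0.
Newton–Raphson from ψ = 0.58:
  ψ = 0.580: g = -0.1387, g' = -0.748 → ψ = 0.395
  ψ = 0.395: g = -0.0116, g' = -0.643 → ψ = 0.376
Converged at ψ = 0.376.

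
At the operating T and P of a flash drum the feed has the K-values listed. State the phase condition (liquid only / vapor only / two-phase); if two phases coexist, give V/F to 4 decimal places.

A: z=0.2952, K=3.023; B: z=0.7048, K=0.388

ΣzᵢKᵢ = 1.1659; Σzᵢ/Kᵢ = 1.9141.
Both exceed 1, so a two-phase solution exists.
Rachford–Rice: g(ψ) = Σ zᵢ(Kᵢ−1)/(1+ψ(Kᵢ−1)) = 0.
Binary case is linear: z₁(K₁−1)(1+ψ(K₂−1)) + z₂(K₂−1)(1+ψ(K₁−1)) = 0
⇒ ψ = [z₁(K₁−1)+z₂(K₂−1)] / [−(K₁−1)(K₂−1)] = 0.16585/1.23808 = 0.1340

two-phase, V/F = 0.1340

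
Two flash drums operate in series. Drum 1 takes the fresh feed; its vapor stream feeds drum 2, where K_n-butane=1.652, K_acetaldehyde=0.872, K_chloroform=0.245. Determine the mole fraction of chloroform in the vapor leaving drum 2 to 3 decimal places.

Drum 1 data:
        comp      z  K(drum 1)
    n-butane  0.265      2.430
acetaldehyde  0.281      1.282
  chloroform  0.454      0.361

Drum 1:
Rachford–Rice: g(ψ₁) = Σ zᵢ(Kᵢ−1)/(1+ψ₁(Kᵢ−1)) = 0.
Feasibility: ΣzᵢKᵢ = 1.168, Σzᵢ/Kᵢ = 1.586 — both > 1, two phases present.
Iterate (Newton) starting at ψ₁ = 0.5:
  ψ₁ = 0.500: g = -0.1359, g' = -0.602 → ψ₁ = 0.274
  ψ₁ = 0.274: g = -0.0059, g' = -0.571 → ψ₁ = 0.264
Converged at ψ₁ = 0.264.
Drum-1 compositions:
  n-butane: x = 0.192, y = 0.468
  acetaldehyde: x = 0.262, y = 0.335
  chloroform: x = 0.546, y = 0.197
Drum-2 feed = drum-1 vapor: z₂ = (0.4676, 0.3353, 0.1971).
Drum 2:
Let ψ₂ = V/F and solve Σ zᵢ(Kᵢ−1)/(1+ψ₂(Kᵢ−1)) = 0.
Check two-phase: ΣzᵢKᵢ = 1.113 > 1 and Σzᵢ/Kᵢ = 1.472 > 1, so g(0) = 0.113 > 0 and g(1) = -0.472 < 0.
Newton–Raphson from ψ₂ = 0.5:
  ψ₂ = 0.500: g = -0.0550, g' = -0.409 → ψ₂ = 0.366
  ψ₂ = 0.366: g = -0.0044, g' = -0.350 → ψ₂ = 0.353
Converged at ψ₂ = 0.353.
  n-butane: x = 0.380, y = 0.628
  acetaldehyde: x = 0.351, y = 0.306
  chloroform: x = 0.269, y = 0.066

y_chloroform (drum 2) = 0.066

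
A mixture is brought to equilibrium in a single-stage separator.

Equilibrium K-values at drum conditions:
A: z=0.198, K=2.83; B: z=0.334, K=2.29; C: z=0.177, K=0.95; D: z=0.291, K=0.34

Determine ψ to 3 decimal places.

Rachford–Rice: g(ψ) = Σ zᵢ(Kᵢ−1)/(1+ψ(Kᵢ−1)) = 0.
Feasibility: ΣzᵢKᵢ = 1.592, Σzᵢ/Kᵢ = 1.258 — both > 1, two phases present.
Iterate (Newton) starting at ψ = 0.5:
  ψ = 0.500: g = 0.1554, g' = -0.669 → ψ = 0.732
  ψ = 0.732: g = -0.0045, g' = -0.743 → ψ = 0.726
Converged at ψ = 0.726.

ψ = 0.726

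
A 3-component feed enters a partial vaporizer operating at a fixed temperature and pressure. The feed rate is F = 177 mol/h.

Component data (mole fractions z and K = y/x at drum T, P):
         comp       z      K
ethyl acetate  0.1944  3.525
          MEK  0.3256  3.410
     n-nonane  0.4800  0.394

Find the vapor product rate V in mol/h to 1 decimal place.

Material balance + equilibrium reduce to Σ zᵢ(Kᵢ−1)/(1+β(Kᵢ−1)) = 0.
Check two-phase: ΣzᵢKᵢ = 1.9847 > 1 and Σzᵢ/Kᵢ = 1.3689 > 1, so g(0) = 0.9847 > 0 and g(1) = -0.3689 < 0.
Iterate (Newton) starting at β = 0.5:
  β = 0.5000: g = 0.15549, g' = -0.9939 → β = 0.6564
  β = 0.6564: g = 0.00558, g' = -0.9452 → β = 0.6623
Converged at β = 0.6623.
Then V = β·F = 0.6623·177 = 117.2 mol/h and L = F − V = 59.8 mol/h.

V = 117.2 mol/h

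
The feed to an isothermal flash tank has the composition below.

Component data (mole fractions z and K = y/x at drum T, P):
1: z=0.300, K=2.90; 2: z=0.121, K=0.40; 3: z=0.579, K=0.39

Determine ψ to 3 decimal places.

ψ = 0.125

Let ψ = V/F and solve Σ zᵢ(Kᵢ−1)/(1+ψ(Kᵢ−1)) = 0.
Feasibility: ΣzᵢKᵢ = 1.144, Σzᵢ/Kᵢ = 1.891 — both > 1, two phases present.
Newton iteration, ψ⁰ = 0.57:
  ψ = 0.570: g = -0.3781, g' = -0.857 → ψ = 0.129
  ψ = 0.129: g = -0.0038, g' = -1.004 → ψ = 0.125
Converged at ψ = 0.125.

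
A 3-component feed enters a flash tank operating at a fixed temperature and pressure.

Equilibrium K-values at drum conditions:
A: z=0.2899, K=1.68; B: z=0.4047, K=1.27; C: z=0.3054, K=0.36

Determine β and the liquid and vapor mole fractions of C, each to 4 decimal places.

β = 0.3723, x_C = 0.4009, y_C = 0.1443

Rachford–Rice: g(β) = Σ zᵢ(Kᵢ−1)/(1+β(Kᵢ−1)) = 0.
Feasibility: ΣzᵢKᵢ = 1.1109, Σzᵢ/Kᵢ = 1.3396 — both > 1, two phases present.
Newton–Raphson from β = 0.54:
  β = 0.5400: g = -0.05913, g' = -0.3863 → β = 0.3869
  β = 0.3869: g = -0.00479, g' = -0.3292 → β = 0.3724
  β = 0.3724: g = -0.00003, g' = -0.3253 → β = 0.3723
Converged at β = 0.3723.
Compositions from xᵢ = zᵢ/(1+β(Kᵢ−1)), yᵢ = Kᵢxᵢ:
  A: x = 0.2313, y = 0.3886
  B: x = 0.3677, y = 0.4670
  C: x = 0.4009, y = 0.1443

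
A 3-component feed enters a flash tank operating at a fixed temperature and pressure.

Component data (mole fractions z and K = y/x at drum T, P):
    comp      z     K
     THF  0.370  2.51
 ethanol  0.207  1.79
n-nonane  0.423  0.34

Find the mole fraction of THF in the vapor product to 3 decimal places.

y_THF = 0.518

Rachford–Rice: g(V/F) = Σ zᵢ(Kᵢ−1)/(1+V/F(Kᵢ−1)) = 0.
Check two-phase: ΣzᵢKᵢ = 1.443 > 1 and Σzᵢ/Kᵢ = 1.507 > 1, so g(0) = 0.443 > 0 and g(1) = -0.507 < 0.
Iterate (Newton) starting at V/F = 0.5:
  V/F = 0.500: g = 0.0189, g' = -0.751 → V/F = 0.525
Converged at V/F = 0.525.
Compositions from xᵢ = zᵢ/(1+V/F(Kᵢ−1)), yᵢ = Kᵢxᵢ:
  THF: x = 0.206, y = 0.518
  ethanol: x = 0.146, y = 0.262
  n-nonane: x = 0.647, y = 0.220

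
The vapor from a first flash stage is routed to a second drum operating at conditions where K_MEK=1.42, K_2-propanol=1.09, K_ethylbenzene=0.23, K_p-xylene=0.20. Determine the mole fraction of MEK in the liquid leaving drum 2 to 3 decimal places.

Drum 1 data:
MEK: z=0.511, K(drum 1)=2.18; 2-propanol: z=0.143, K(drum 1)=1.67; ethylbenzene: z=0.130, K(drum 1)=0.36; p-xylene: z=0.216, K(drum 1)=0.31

Drum 1:
Let ψ₁ = V/F and solve Σ zᵢ(Kᵢ−1)/(1+ψ₁(Kᵢ−1)) = 0.
Feasibility: ΣzᵢKᵢ = 1.467, Σzᵢ/Kᵢ = 1.378 — both > 1, two phases present.
Newton iteration, ψ₁⁰ = 0.5:
  ψ₁ = 0.500: g = 0.1011, g' = -0.672 → ψ₁ = 0.650
  ψ₁ = 0.650: g = -0.0050, g' = -0.754 → ψ₁ = 0.644
Converged at ψ₁ = 0.644.
Drum-1 compositions:
  MEK: x = 0.290, y = 0.633
  2-propanol: x = 0.100, y = 0.167
  ethylbenzene: x = 0.221, y = 0.080
  p-xylene: x = 0.389, y = 0.120
Drum-2 feed = drum-1 vapor: z₂ = (0.6331, 0.1669, 0.0796, 0.1205).
Drum 2:
Material balance + equilibrium reduce to Σ zᵢ(Kᵢ−1)/(1+ψ₂(Kᵢ−1)) = 0.
Feasibility: ΣzᵢKᵢ = 1.123, Σzᵢ/Kᵢ = 1.547 — both > 1, two phases present.
Iterate (Newton) starting at ψ₂ = 0.5:
  ψ₂ = 0.500: g = -0.0261, g' = -0.416 → ψ₂ = 0.437
  ψ₂ = 0.437: g = -0.0015, g' = -0.371 → ψ₂ = 0.433
Converged at ψ₂ = 0.433.
  MEK: x = 0.536, y = 0.761
  2-propanol: x = 0.161, y = 0.175
  ethylbenzene: x = 0.119, y = 0.027
  p-xylene: x = 0.184, y = 0.037

x_MEK (drum 2) = 0.536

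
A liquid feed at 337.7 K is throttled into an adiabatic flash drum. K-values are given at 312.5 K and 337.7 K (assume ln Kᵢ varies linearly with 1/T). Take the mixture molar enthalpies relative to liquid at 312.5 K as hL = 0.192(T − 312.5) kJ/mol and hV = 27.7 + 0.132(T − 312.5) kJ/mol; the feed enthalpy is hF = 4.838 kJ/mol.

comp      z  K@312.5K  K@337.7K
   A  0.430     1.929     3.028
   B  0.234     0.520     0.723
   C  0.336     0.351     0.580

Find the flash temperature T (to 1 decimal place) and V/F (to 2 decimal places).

T = 313.7 K, V/F = 0.17

Adiabatic flash: solve Rachford–Rice at each trial T, then check hF = ψ·hV(T) + (1−ψ)·hL(T).
  T = 312.5 K: K = (1.929, 0.520, 0.351), RR gives ψ = 0.127, H_out = 3.521 kJ/mol
  T = 337.7 K: K = (3.028, 0.723, 0.580), RR gives ψ = 0.889, H_out = 28.114 kJ/mol
  T = 325.1 K: K = (2.438, 0.617, 0.456), RR gives ψ = 0.496, H_out = 15.770 kJ/mol
  T = 318.8 K: K = (2.174, 0.567, 0.401), RR gives ψ = 0.321, H_out = 9.971 kJ/mol
  T = 315.6 K: K = (2.047, 0.543, 0.375), RR gives ψ = 0.226, H_out = 6.827 kJ/mol
  T = 314.1 K: K = (1.989, 0.532, 0.363), RR gives ψ = 0.180, H_out = 5.266 kJ/mol
Linear interpolation between T = 312.5 (H_out = 3.521) and T = 314.1 (H_out = 5.266) on hF = 4.838 gives T ≈ 313.7 K, at which ψ = 0.17.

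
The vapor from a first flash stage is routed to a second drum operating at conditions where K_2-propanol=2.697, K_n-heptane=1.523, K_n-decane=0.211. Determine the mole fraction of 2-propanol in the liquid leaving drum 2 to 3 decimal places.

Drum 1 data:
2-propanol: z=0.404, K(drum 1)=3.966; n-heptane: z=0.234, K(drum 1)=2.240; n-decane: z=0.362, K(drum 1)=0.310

Drum 1:
Newton iteration, ψ₁⁰ = 0.5:
  ψ₁ = 0.500: g = 0.2804, g' = -1.115 → ψ₁ = 0.751
  ψ₁ = 0.751: g = 0.0027, g' = -1.181 → ψ₁ = 0.754
Converged at ψ₁ = 0.754.
Drum-1 compositions:
  2-propanol: x = 0.125, y = 0.495
  n-heptane: x = 0.121, y = 0.271
  n-decane: x = 0.754, y = 0.234
Drum-2 feed = drum-1 vapor: z₂ = (0.4953, 0.2710, 0.2338).
Drum 2:
Rachford–Rice: g(ψ₂) = Σ zᵢ(Kᵢ−1)/(1+ψ₂(Kᵢ−1)) = 0.
Check two-phase: ΣzᵢKᵢ = 1.798 > 1 and Σzᵢ/Kᵢ = 1.470 > 1, so g(0) = 0.798 > 0 and g(1) = -0.470 < 0.
Newton–Raphson from ψ₂ = 0.5:
  ψ₂ = 0.500: g = 0.2624, g' = -0.861 → ψ₂ = 0.805
  ψ₂ = 0.805: g = -0.0503, g' = -1.384 → ψ₂ = 0.768
  ψ₂ = 0.768: g = -0.0026, g' = -1.245 → ψ₂ = 0.766
Converged at ψ₂ = 0.766.
  2-propanol: x = 0.215, y = 0.581
  n-heptane: x = 0.193, y = 0.295
  n-decane: x = 0.591, y = 0.125

x_2-propanol (drum 2) = 0.215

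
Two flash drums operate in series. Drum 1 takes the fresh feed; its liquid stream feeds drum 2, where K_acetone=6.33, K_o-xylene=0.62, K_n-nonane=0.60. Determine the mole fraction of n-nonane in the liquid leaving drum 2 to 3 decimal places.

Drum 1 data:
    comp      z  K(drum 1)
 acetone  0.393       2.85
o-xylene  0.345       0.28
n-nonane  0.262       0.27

Drum 1:
Material balance + equilibrium reduce to Σ zᵢ(Kᵢ−1)/(1+ψ₁(Kᵢ−1)) = 0.
Check two-phase: ΣzᵢKᵢ = 1.287 > 1 and Σzᵢ/Kᵢ = 2.340 > 1, so g(0) = 0.287 > 0 and g(1) = -1.340 < 0.
Newton iteration, ψ₁⁰ = 0.36:
  ψ₁ = 0.360: g = -0.1583, g' = -1.067 → ψ₁ = 0.212
  ψ₁ = 0.212: g = 0.0032, g' = -1.139 → ψ₁ = 0.214
Converged at ψ₁ = 0.214.
Drum-1 compositions:
  acetone: x = 0.281, y = 0.802
  o-xylene: x = 0.408, y = 0.114
  n-nonane: x = 0.311, y = 0.084
Drum-2 feed = drum-1 liquid: z₂ = (0.2814, 0.4080, 0.3106).
Drum 2:
Let ψ₂ = V/F and solve Σ zᵢ(Kᵢ−1)/(1+ψ₂(Kᵢ−1)) = 0.
Check two-phase: ΣzᵢKᵢ = 2.220 > 1 and Σzᵢ/Kᵢ = 1.220 > 1, so g(0) = 1.220 > 0 and g(1) = -0.220 < 0.
Iterate (Newton) starting at ψ₂ = 0.5:
  ψ₂ = 0.500: g = 0.0625, g' = -0.763 → ψ₂ = 0.582
  ψ₂ = 0.582: g = 0.0046, g' = -0.657 → ψ₂ = 0.589
Converged at ψ₂ = 0.589.
  acetone: x = 0.068, y = 0.430
  o-xylene: x = 0.526, y = 0.326
  n-nonane: x = 0.406, y = 0.244

x_n-nonane (drum 2) = 0.406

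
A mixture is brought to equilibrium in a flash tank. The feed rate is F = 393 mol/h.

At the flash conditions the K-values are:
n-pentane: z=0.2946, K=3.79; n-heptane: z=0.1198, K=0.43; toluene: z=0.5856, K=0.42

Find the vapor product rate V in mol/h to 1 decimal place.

V = 100.8 mol/h

Let ψ = V/F and solve Σ zᵢ(Kᵢ−1)/(1+ψ(Kᵢ−1)) = 0.
g(0) = ΣzᵢKᵢ − 1 = 0.4140 and g(1) = 1 − Σzᵢ/Kᵢ = -0.7506, so a root lies in (0, 1).
Newton iteration, ψ⁰ = 0.42:
  ψ = 0.4200: g = -0.16035, g' = -0.8978 → ψ = 0.2414
  ψ = 0.2414: g = 0.01703, g' = -1.1375 → ψ = 0.2564
  ψ = 0.2564: g = 0.00025, g' = -1.1047 → ψ = 0.2566
Converged at ψ = 0.2566.
Then V = ψ·F = 0.2566·393 = 100.8 mol/h and L = F − V = 292.2 mol/h.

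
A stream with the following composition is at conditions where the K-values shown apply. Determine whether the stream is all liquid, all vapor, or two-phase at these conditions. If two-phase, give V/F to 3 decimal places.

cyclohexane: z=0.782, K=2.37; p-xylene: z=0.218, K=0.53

all vapor

ΣzᵢKᵢ = 1.969; Σzᵢ/Kᵢ = 0.741.
Since Σzᵢ/Kᵢ < 1 the mixture is above its dew point — single vapor phase.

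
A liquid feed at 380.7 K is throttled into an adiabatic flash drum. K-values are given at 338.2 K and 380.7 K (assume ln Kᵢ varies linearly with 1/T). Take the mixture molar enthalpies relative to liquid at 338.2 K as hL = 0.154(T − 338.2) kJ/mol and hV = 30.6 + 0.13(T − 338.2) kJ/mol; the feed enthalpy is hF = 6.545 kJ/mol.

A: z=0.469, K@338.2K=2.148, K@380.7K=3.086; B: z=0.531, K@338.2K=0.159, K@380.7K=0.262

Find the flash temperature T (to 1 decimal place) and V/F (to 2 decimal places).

T = 346.9 K, V/F = 0.17

Adiabatic flash: solve Rachford–Rice at each trial T, then check hF = ψ·hV(T) + (1−ψ)·hL(T).
  T = 338.2 K: K = (2.148, 0.159), RR gives ψ = 0.095, H_out = 2.911 kJ/mol
  T = 380.7 K: K = (3.086, 0.262), RR gives ψ = 0.381, H_out = 17.813 kJ/mol
  T = 359.4 K: K = (2.601, 0.207), RR gives ψ = 0.260, H_out = 11.083 kJ/mol
  T = 348.8 K: K = (2.371, 0.182), RR gives ψ = 0.186, H_out = 7.278 kJ/mol
  T = 343.5 K: K = (2.258, 0.170), RR gives ψ = 0.143, H_out = 5.183 kJ/mol
  T = 346.1 K: K = (2.313, 0.176), RR gives ψ = 0.165, H_out = 6.231 kJ/mol
  T = 347.5 K: K = (2.343, 0.179), RR gives ψ = 0.176, H_out = 6.779 kJ/mol
Linear interpolation between T = 346.1 (H_out = 6.231) and T = 347.5 (H_out = 6.779) on hF = 6.545 gives T ≈ 346.9 K, at which ψ = 0.17.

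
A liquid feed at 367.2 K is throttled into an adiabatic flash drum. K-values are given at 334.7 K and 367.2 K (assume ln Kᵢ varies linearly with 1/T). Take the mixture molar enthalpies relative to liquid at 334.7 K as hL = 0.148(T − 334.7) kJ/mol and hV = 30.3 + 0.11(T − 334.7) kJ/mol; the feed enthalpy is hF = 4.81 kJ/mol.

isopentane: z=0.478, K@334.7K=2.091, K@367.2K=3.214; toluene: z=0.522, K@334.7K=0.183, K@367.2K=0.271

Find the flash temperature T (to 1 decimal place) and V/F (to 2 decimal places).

T = 337.4 K, V/F = 0.15

Adiabatic flash: solve Rachford–Rice at each trial T, then check hF = ψ·hV(T) + (1−ψ)·hL(T).
  T = 334.7 K: K = (2.091, 0.183), RR gives ψ = 0.107, H_out = 3.230 kJ/mol
  T = 367.2 K: K = (3.214, 0.271), RR gives ψ = 0.420, H_out = 17.015 kJ/mol
  T = 350.9 K: K = (2.617, 0.225), RR gives ψ = 0.294, H_out = 11.111 kJ/mol
  T = 342.8 K: K = (2.345, 0.203), RR gives ψ = 0.212, H_out = 7.554 kJ/mol
  T = 338.8 K: K = (2.218, 0.193), RR gives ψ = 0.164, H_out = 5.540 kJ/mol
  T = 336.8 K: K = (2.155, 0.188), RR gives ψ = 0.137, H_out = 4.449 kJ/mol
  T = 337.8 K: K = (2.186, 0.191), RR gives ψ = 0.151, H_out = 5.003 kJ/mol
  T = 337.3 K: K = (2.171, 0.189), RR gives ψ = 0.144, H_out = 4.728 kJ/mol
Linear interpolation between T = 337.3 (H_out = 4.728) and T = 337.8 (H_out = 5.003) on hF = 4.81 gives T ≈ 337.4 K, at which ψ = 0.15.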